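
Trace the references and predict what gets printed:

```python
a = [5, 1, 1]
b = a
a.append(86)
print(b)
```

Key concept: basic list aliasing.
Step by step:
`a = [5, 1, 1]` → a = [5, 1, 1]
`b = a` → b = [5, 1, 1] (same object as a)
`a.append(86)` → a = [5, 1, 1, 86] (same object as b); b = [5, 1, 1, 86] (same object as a)
`print(b)` → prints [5, 1, 1, 86]

Answer: [5, 1, 1, 86]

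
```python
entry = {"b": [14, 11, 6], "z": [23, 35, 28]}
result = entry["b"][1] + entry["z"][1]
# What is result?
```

Trace:
`entry = {"b": [14, 11, 6], "z": [23, 35, 28]}` → entry = {'b': [14, 11, 6], 'z': [23, 35, 28]}
`result = entry["b"][1] + entry["z"][1]` → result = 46
So result = 46

Answer: 46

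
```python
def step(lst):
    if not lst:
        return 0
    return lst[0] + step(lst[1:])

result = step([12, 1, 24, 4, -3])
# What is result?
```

12 + 1 + 24 + 4 + (-3) + 0 = 38

Answer: 38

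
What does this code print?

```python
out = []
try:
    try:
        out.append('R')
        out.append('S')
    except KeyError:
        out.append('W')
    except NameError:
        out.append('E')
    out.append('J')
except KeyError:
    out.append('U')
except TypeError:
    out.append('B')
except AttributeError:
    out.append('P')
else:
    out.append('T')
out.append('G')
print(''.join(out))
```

Execution trace: 'R' (inner try body) → 'S' (inner try body, no exception) → 'J' (try body, no exception) → 'T' (else) → 'G' (after the try/except). Output: RSJTG

Answer: RSJTG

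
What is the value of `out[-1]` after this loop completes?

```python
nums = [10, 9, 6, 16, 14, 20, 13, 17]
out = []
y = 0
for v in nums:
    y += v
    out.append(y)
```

Cumulative sum ends at 105
`out` takes the values: [] → [10] → [10, 19] → [10, 19, 25] → [10, 19, 25, 41] → [10, 19, 25, 41, 55] → [10, 19, 25, 41, 55, 75] → [10, 19, 25, 41, 55, 75, 88] → [10, 19, 25, 41, 55, 75, 88, 105]
So `out[-1]` = 105

Answer: 105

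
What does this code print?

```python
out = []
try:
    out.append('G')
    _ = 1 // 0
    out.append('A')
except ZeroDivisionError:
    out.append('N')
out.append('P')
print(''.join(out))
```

Execution trace: 'G' (try body) → 'N' (except ZeroDivisionError) → 'P' (after the try/except). Output: GNP

Answer: GNP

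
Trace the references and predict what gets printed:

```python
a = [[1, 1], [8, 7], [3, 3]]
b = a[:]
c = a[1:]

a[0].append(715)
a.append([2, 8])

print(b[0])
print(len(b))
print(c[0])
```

Key concept: slice with nested mutation.
Step by step:
`a = [[1, 1], [8, 7], [3, 3]]` → a = [[1, 1], [8, 7], [3, 3]]
`b = a[:]` → b = [[1, 1], [8, 7], [3, 3]]
`c = a[1:]` → c = [[8, 7], [3, 3]]
`a[0].append(715)` → a = [[1, 1, 715], [8, 7], [3, 3]]; b = [[1, 1, 715], [8, 7], [3, 3]]
`a.append([2, 8])` → a = [[1, 1, 715], [8, 7], [3, 3], [2, 8]]
`print(b[0])` → prints [1, 1, 715]
`print(len(b))` → prints 3
`print(c[0])` → prints [8, 7]

Answer:
[1, 1, 715]
3
[8, 7]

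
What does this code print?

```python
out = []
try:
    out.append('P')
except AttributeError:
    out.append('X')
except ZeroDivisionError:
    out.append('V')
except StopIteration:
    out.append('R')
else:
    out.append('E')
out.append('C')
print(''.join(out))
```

Execution trace: 'P' (try body, no exception) → 'E' (else) → 'C' (after the try/except). Output: PEC

Answer: PEC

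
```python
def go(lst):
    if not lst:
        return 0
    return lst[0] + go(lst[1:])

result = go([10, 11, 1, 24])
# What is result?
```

10 + 11 + 1 + 24 + 0 = 46

Answer: 46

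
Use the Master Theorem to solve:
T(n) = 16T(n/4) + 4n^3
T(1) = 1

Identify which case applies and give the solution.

a=16, b=4, f(n)=4n^3. log_4(16) = 2. Since c=3 > 2 and the regularity condition holds (16(n/4)^3 = (16/4^3)n^3 with 16/4^3 < 1), Case 3 applies: T(n) = Θ(f(n)) = O(n^3).

Answer: O(n^3) - Case 3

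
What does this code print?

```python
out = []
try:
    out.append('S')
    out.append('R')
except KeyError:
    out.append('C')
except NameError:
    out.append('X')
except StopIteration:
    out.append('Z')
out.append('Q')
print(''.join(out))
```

Execution trace: 'S' (try body) → 'R' (try body, no exception) → 'Q' (after the try/except). Output: SRQ

Answer: SRQ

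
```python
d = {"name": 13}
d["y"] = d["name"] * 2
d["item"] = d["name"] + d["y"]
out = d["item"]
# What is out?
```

Trace:
`d = {"name": 13}` → d = {'name': 13}
`d["y"] = d["name"] * 2` → d = {'name': 13, 'y': 26}
`d["item"] = d["name"] + d["y"]` → d = {'name': 13, 'y': 26, 'item': 39}
`out = d["item"]` → out = 39
So out = 39

Answer: 39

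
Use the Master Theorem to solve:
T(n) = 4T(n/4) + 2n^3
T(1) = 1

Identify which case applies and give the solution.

a=4, b=4, f(n)=2n^3. log_4(4) = 1. Since c=3 > 1 and the regularity condition holds (4(n/4)^3 = (4/4^3)n^3 with 4/4^3 < 1), Case 3 applies: T(n) = Θ(f(n)) = O(n^3).

Answer: O(n^3) - Case 3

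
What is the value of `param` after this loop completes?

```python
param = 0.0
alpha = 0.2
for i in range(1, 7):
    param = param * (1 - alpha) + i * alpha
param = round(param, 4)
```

Moving average with lr=0.2
`param` takes the values: 0.0 → 0.2 → 0.56 → 1.048 → 1.6384 → 2.31072 → 3.048576 → 3.0486

Answer: 3.0486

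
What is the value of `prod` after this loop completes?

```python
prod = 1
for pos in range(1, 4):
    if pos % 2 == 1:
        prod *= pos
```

Product of odd numbers 1 to 3
`prod` takes the values: 1 → 3

Answer: 3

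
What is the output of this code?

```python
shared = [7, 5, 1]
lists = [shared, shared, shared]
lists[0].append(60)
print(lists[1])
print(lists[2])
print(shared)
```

Key concept: list of same reference.
Step by step:
`shared = [7, 5, 1]` → shared = [7, 5, 1]
`lists = [shared, shared, shared]` → lists = [[7, 5, 1], [7, 5, 1], [7, 5, 1]]
`lists[0].append(60)` → shared = [7, 5, 1, 60]; lists = [[7, 5, 1, 60], [7, 5, 1, 60], [7, 5, 1, 60]]
`print(lists[1])` → prints [7, 5, 1, 60]
`print(lists[2])` → prints [7, 5, 1, 60]
`print(shared)` → prints [7, 5, 1, 60]

Answer:
[7, 5, 1, 60]
[7, 5, 1, 60]
[7, 5, 1, 60]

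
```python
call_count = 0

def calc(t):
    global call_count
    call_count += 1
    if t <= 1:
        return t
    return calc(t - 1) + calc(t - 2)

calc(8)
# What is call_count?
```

Calls(t) = 1 + Calls(t-1) + Calls(t-2); Calls(0)=Calls(1)=1. For t=8 this gives 67.

Answer: 67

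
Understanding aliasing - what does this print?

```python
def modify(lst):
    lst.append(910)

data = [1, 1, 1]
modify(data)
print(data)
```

Key concept: function modifies passed list.
Step by step:
`data = [1, 1, 1]` → data = [1, 1, 1]
`modify(data)` → data = [1, 1, 1, 910]
`print(data)` → prints [1, 1, 1, 910]

Answer: [1, 1, 1, 910]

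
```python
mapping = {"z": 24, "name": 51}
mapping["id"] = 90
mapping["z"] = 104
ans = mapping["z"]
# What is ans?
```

Trace:
`mapping = {"z": 24, "name": 51}` → mapping = {'z': 24, 'name': 51}
`mapping["id"] = 90` → mapping = {'z': 24, 'name': 51, 'id': 90}
`mapping["z"] = 104` → mapping = {'z': 104, 'name': 51, 'id': 90}
`ans = mapping["z"]` → ans = 104
So ans = 104

Answer: 104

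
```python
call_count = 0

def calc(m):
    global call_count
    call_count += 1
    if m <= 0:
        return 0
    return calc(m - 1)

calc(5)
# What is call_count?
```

Linear recursion stepping by 1: 6 calls from m=5 down to ≤0.

Answer: 6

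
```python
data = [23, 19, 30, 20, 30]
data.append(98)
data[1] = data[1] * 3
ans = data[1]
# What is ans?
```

Trace:
`data = [23, 19, 30, 20, 30]` → data = [23, 19, 30, 20, 30]
`data.append(98)` → data = [23, 19, 30, 20, 30, 98]
`data[1] = data[1] * 3` → data = [23, 57, 30, 20, 30, 98]
`ans = data[1]` → ans = 57
So ans = 57

Answer: 57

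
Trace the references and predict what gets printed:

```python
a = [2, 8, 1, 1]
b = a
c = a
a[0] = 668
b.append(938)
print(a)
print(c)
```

Key concept: multiple aliases.
Step by step:
`a = [2, 8, 1, 1]` → a = [2, 8, 1, 1]
`b = a` → b = [2, 8, 1, 1] (same object as a)
`c = a` → c = [2, 8, 1, 1] (same object as a, b)
`a[0] = 668` → a = [668, 8, 1, 1] (same object as b, c); b = [668, 8, 1, 1] (same object as a, c); c = [668, 8, 1, 1] (same object as a, b)
`b.append(938)` → a = [668, 8, 1, 1, 938] (same object as b, c); b = [668, 8, 1, 1, 938] (same object as a, c); c = [668, 8, 1, 1, 938] (same object as a, b)
`print(a)` → prints [668, 8, 1, 1, 938]
`print(c)` → prints [668, 8, 1, 1, 938]

Answer:
[668, 8, 1, 1, 938]
[668, 8, 1, 1, 938]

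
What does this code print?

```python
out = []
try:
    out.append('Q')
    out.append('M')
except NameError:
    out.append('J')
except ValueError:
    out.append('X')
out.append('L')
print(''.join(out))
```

Execution trace: 'Q' (try body) → 'M' (try body, no exception) → 'L' (after the try/except). Output: QML

Answer: QML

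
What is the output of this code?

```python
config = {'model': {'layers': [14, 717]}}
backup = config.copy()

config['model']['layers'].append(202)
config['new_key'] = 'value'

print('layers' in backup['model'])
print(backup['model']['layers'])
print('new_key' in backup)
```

Key concept: shallow copy gotcha with nested dict.
Step by step:
`config = {'model': {'layers': [14, 717]}}` → config = {'model': {'layers': [14, 717]}}
`backup = config.copy()` → backup = {'model': {'layers': [14, 717]}}
`config['model']['layers'].append(202)` → config = {'model': {'layers': [14, 717, 202]}}; backup = {'model': {'layers': [14, 717, 202]}}
`config['new_key'] = 'value'` → config = {'model': {'layers': [14, 717, 202]}, 'new_key': 'value'}
`print('layers' in backup['model'])` → prints True
`print(backup['model']['layers'])` → prints [14, 717, 202]
`print('new_key' in backup)` → prints False

Answer:
True
[14, 717, 202]
False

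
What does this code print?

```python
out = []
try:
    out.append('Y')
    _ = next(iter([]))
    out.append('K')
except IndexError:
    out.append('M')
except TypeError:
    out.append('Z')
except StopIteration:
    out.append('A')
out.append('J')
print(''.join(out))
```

Execution trace: 'Y' (try body) → 'A' (except StopIteration) → 'J' (after the try/except). Output: YAJ

Answer: YAJ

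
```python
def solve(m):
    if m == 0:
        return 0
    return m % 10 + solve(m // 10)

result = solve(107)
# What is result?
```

Sum of digits of 107: 7 + 0 + 1 = 8

Answer: 8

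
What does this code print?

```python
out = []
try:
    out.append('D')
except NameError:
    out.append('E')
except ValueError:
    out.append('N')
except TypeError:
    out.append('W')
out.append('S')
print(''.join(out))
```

Execution trace: 'D' (try body, no exception) → 'S' (after the try/except). Output: DS

Answer: DS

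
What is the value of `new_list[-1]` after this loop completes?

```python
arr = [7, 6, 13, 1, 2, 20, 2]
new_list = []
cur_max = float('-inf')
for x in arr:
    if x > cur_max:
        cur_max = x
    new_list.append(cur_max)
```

Running max ends at 20
`new_list` takes the values: [] → [7] → [7, 7] → [7, 7, 13] → [7, 7, 13, 13] → [7, 7, 13, 13, 13] → [7, 7, 13, 13, 13, 20] → [7, 7, 13, 13, 13, 20, 20]
So `new_list[-1]` = 20

Answer: 20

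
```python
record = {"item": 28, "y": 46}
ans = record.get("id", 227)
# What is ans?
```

Trace:
`record = {"item": 28, "y": 46}` → record = {'item': 28, 'y': 46}
`ans = record.get("id", 227)` → ans = 227
So ans = 227

Answer: 227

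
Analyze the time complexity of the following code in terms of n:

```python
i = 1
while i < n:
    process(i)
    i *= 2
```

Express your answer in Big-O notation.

This is Logarithmic loop. Time complexity: O(log n).

Answer: O(log n)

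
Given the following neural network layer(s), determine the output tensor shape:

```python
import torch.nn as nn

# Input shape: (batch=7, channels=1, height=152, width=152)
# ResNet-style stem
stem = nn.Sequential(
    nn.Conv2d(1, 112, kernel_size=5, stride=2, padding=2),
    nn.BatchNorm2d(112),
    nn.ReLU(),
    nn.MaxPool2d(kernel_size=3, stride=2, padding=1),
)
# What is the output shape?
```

Input: (7, 1, 152, 152) -> after Conv2d 5x5 stride=2: (7, 112, 76, 76) -> Output: (7, 112, 38, 38)

Answer: (7, 112, 38, 38)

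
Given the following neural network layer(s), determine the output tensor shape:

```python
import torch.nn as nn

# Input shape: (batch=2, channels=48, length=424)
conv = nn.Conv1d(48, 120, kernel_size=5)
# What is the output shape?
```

Input: (2, 48, 424) -> Output: (2, 120, 420)

Answer: (2, 120, 420)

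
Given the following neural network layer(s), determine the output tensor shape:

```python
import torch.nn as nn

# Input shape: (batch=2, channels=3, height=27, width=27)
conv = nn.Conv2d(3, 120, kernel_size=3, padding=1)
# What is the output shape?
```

Input: (2, 3, 27, 27) -> Output: (2, 120, 27, 27)

Answer: (2, 120, 27, 27)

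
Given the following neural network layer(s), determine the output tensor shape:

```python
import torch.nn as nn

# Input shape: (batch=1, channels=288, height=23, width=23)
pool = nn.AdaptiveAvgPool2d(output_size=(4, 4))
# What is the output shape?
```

Input: (1, 288, 23, 23) -> Output: (1, 288, 4, 4)

Answer: (1, 288, 4, 4)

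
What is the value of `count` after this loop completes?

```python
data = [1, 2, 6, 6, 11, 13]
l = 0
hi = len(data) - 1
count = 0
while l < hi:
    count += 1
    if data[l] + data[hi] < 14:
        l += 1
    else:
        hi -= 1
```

Steps to find pair summing to 14
`count` takes the values: 0 → 1 → 2 → 3 → 4 → 5

Answer: 5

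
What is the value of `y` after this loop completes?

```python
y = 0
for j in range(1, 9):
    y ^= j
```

XOR of 1 to 8
`y` takes the values: 0 → 1 → 3 → 0 → 4 → 1 → 7 → 0 → 8

Answer: 8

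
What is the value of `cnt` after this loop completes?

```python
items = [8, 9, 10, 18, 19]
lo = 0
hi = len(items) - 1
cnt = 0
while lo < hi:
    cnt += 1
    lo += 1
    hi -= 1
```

Iterations until pointers meet (list length 5)
`cnt` takes the values: 0 → 1 → 2

Answer: 2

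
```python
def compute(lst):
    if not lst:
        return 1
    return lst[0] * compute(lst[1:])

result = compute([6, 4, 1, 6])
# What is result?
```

Product over [6, 4, 1, 6] = 6 * 4 * 1 * 6 = 144

Answer: 144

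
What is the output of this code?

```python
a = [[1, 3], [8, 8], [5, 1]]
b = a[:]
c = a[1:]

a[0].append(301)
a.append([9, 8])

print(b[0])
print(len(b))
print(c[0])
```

Key concept: slice with nested mutation.
Step by step:
`a = [[1, 3], [8, 8], [5, 1]]` → a = [[1, 3], [8, 8], [5, 1]]
`b = a[:]` → b = [[1, 3], [8, 8], [5, 1]]
`c = a[1:]` → c = [[8, 8], [5, 1]]
`a[0].append(301)` → a = [[1, 3, 301], [8, 8], [5, 1]]; b = [[1, 3, 301], [8, 8], [5, 1]]
`a.append([9, 8])` → a = [[1, 3, 301], [8, 8], [5, 1], [9, 8]]
`print(b[0])` → prints [1, 3, 301]
`print(len(b))` → prints 3
`print(c[0])` → prints [8, 8]

Answer:
[1, 3, 301]
3
[8, 8]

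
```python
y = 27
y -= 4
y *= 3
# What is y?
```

Trace:
`y = 27` → y = 27
`y -= 4` → y = 23
`y *= 3` → y = 69
So y = 69

Answer: 69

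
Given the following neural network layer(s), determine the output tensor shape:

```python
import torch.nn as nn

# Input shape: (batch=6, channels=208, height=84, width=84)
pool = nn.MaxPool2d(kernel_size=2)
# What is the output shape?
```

Input: (6, 208, 84, 84) -> Output: (6, 208, 42, 42)

Answer: (6, 208, 42, 42)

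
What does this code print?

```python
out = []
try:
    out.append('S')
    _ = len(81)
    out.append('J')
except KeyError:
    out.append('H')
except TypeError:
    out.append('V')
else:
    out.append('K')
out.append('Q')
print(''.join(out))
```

Execution trace: 'S' (try body) → 'V' (except TypeError) → 'Q' (after the try/except). Output: SVQ

Answer: SVQ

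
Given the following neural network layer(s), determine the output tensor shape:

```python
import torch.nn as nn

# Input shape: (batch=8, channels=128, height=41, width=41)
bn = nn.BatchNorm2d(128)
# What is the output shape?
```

Input: (8, 128, 41, 41) -> Output: (8, 128, 41, 41)

Answer: (8, 128, 41, 41)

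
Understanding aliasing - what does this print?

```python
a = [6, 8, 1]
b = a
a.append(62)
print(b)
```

Key concept: basic list aliasing.
Step by step:
`a = [6, 8, 1]` → a = [6, 8, 1]
`b = a` → b = [6, 8, 1] (same object as a)
`a.append(62)` → a = [6, 8, 1, 62] (same object as b); b = [6, 8, 1, 62] (same object as a)
`print(b)` → prints [6, 8, 1, 62]

Answer: [6, 8, 1, 62]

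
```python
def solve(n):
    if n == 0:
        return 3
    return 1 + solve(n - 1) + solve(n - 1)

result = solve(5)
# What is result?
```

solve(n) = 1 + 2·solve(n-1), solve(0)=3. Closed form: (3+1)·2^5 - 1 = 127.

Answer: 127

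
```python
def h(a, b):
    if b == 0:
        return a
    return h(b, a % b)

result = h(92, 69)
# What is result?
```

h(92, 69) -> h(69, 23) -> h(23, 0) -> 23

Answer: 23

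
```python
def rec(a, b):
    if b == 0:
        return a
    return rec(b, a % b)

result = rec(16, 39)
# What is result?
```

rec(16, 39) -> rec(39, 16) -> rec(16, 7) -> rec(7, 2) -> rec(2, 1) -> rec(1, 0) -> 1

Answer: 1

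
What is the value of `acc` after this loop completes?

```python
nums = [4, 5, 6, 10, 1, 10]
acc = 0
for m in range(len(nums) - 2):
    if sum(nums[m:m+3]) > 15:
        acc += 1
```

Count windows with sum > 15
`acc` takes the values: 0 → 1 → 2 → 3

Answer: 3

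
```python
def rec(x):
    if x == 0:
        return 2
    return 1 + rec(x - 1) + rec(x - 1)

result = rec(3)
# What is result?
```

rec(x) = 1 + 2·rec(x-1), rec(0)=2. Closed form: (2+1)·2^3 - 1 = 23.

Answer: 23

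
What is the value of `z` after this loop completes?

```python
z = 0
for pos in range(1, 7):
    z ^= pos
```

XOR of 1 to 6
`z` takes the values: 0 → 1 → 3 → 0 → 4 → 1 → 7

Answer: 7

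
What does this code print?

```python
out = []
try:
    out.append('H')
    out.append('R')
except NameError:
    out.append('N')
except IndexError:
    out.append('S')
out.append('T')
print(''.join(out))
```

Execution trace: 'H' (try body) → 'R' (try body, no exception) → 'T' (after the try/except). Output: HRT

Answer: HRT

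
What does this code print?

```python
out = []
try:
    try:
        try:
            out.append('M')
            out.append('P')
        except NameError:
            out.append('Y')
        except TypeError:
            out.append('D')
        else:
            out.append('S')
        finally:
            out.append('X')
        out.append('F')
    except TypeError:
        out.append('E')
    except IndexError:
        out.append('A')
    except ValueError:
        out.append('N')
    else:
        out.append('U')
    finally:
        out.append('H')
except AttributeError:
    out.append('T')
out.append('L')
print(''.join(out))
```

Execution trace: 'M' (inner try body) → 'P' (inner try body, no exception) → 'S' (inner else) → 'X' (inner finally) → 'F' (try body, no exception) → 'U' (else) → 'H' (finally) → 'L' (after the try/except). Output: MPSXFUHL

Answer: MPSXFUHL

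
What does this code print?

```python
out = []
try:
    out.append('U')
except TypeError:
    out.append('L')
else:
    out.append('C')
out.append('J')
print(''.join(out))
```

Execution trace: 'U' (try body, no exception) → 'C' (else) → 'J' (after the try/except). Output: UCJ

Answer: UCJ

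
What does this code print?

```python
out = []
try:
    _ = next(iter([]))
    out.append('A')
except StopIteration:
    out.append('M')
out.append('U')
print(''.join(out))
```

Execution trace: 'M' (except StopIteration) → 'U' (after the try/except). Output: MU

Answer: MU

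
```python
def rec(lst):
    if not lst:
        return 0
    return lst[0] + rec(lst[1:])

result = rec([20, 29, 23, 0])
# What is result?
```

20 + 29 + 23 + 0 + 0 = 72

Answer: 72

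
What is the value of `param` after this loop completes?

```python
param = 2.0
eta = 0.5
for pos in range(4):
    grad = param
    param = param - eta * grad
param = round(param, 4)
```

Gradient descent: w = 2.0 * (1 - 0.5)^4
`param` takes the values: 2.0 → 1.0 → 0.5 → 0.25 → 0.125

Answer: 0.125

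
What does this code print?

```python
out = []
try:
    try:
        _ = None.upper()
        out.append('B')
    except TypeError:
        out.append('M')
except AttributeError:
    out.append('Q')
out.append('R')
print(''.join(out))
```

Execution trace: 'Q' (outer except AttributeError) → 'R' (after the try/except). Output: QR

Answer: QR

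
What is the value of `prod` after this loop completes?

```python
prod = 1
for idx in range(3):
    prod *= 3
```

3^3 = 27
`prod` takes the values: 1 → 3 → 9 → 27

Answer: 27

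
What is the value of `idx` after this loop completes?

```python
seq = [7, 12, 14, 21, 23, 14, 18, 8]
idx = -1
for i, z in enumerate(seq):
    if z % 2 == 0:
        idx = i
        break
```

First even number index in [7, 12, 14, 21, 23, 14, 18, 8]
`idx` takes the values: -1 → 1

Answer: 1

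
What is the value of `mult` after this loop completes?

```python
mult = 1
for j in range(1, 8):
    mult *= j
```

7! = 5040
`mult` takes the values: 1 → 2 → 6 → 24 → 120 → 720 → 5040

Answer: 5040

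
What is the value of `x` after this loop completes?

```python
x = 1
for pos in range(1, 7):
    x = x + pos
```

Start at 1, add 1 through 6
`x` takes the values: 1 → 2 → 4 → 7 → 11 → 16 → 22

Answer: 22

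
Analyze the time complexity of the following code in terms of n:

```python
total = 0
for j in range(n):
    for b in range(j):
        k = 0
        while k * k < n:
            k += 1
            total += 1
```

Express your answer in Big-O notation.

Each loop level contributes: n × n × √n. Multiplying the contributions gives O(n^2√n).

Answer: O(n^2√n)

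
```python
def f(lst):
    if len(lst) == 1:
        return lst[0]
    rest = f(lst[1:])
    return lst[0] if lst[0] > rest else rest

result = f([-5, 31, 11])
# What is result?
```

Recursive max over [-5, 31, 11] = 31

Answer: 31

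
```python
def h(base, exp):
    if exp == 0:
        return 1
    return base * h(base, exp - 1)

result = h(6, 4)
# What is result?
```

h(6, 4) = 6 * 6 * 6 * 6 = 1296

Answer: 1296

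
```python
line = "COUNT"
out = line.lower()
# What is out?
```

Trace:
`line = "COUNT"` → line = 'COUNT'
`out = line.lower()` → out = 'count'
So out = 'count'

Answer: 'count'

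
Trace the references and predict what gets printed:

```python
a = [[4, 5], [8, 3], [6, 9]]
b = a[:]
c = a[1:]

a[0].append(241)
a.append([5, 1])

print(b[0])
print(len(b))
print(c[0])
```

Key concept: slice with nested mutation.
Step by step:
`a = [[4, 5], [8, 3], [6, 9]]` → a = [[4, 5], [8, 3], [6, 9]]
`b = a[:]` → b = [[4, 5], [8, 3], [6, 9]]
`c = a[1:]` → c = [[8, 3], [6, 9]]
`a[0].append(241)` → a = [[4, 5, 241], [8, 3], [6, 9]]; b = [[4, 5, 241], [8, 3], [6, 9]]
`a.append([5, 1])` → a = [[4, 5, 241], [8, 3], [6, 9], [5, 1]]
`print(b[0])` → prints [4, 5, 241]
`print(len(b))` → prints 3
`print(c[0])` → prints [8, 3]

Answer:
[4, 5, 241]
3
[8, 3]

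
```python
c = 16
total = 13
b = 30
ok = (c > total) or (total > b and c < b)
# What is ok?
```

Trace:
`c = 16` → c = 16
`total = 13` → total = 13
`b = 30` → b = 30
`ok = (c > total) or (total > b and c < b)` → ok = True
So ok = True

Answer: True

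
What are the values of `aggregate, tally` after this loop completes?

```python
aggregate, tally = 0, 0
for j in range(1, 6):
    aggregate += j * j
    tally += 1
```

Sum of squares and count
`aggregate, tally` takes the values: (0, 0) → (1, 0) → (1, 1) → (5, 1) → (5, 2) → (14, 2) → (14, 3) → (30, 3) → (30, 4) → (55, 4) → (55, 5)

Answer: 55, 5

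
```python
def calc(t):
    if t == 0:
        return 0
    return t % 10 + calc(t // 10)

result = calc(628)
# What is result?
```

Sum of digits of 628: 8 + 2 + 6 = 16

Answer: 16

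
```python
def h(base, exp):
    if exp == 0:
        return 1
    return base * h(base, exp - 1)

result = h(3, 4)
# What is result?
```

h(3, 4) = 3 * 3 * 3 * 3 = 81

Answer: 81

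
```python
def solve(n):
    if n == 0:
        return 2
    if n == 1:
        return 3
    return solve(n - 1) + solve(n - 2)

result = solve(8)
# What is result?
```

Build up from base cases: solve(0)=2, solve(1)=3, solve(2)=5, solve(3)=8, solve(4)=13, solve(5)=21, solve(6)=34, ..., solve(8)=89

Answer: 89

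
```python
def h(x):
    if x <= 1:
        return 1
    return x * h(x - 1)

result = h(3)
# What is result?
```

h(3) = 3 * 2 * 1 = 6

Answer: 6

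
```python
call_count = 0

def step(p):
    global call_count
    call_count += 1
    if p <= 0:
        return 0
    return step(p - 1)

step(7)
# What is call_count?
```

Linear recursion stepping by 1: 8 calls from p=7 down to ≤0.

Answer: 8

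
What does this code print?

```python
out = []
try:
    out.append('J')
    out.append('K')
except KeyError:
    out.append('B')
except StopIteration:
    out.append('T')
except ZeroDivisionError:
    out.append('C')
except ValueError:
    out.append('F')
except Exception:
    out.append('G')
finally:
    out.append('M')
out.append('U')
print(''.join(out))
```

Execution trace: 'J' (try body) → 'K' (try body, no exception) → 'M' (finally) → 'U' (after the try/except). Output: JKMU

Answer: JKMU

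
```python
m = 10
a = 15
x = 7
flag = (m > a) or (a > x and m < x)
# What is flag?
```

Trace:
`m = 10` → m = 10
`a = 15` → a = 15
`x = 7` → x = 7
`flag = (m > a) or (a > x and m < x)` → flag = False
So flag = False

Answer: False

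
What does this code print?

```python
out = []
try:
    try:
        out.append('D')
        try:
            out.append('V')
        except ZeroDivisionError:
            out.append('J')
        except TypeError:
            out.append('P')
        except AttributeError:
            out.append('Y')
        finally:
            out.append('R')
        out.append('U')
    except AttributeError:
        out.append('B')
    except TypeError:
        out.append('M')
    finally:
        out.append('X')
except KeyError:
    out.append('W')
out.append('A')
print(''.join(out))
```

Execution trace: 'D' (try body) → 'V' (inner try body, no exception) → 'R' (inner finally) → 'U' (try body, no exception) → 'X' (finally) → 'A' (after the try/except). Output: DVRUXA

Answer: DVRUXA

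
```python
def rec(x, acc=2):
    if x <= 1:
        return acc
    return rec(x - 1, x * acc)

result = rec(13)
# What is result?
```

Accumulator trace (n, acc): (13, 2) -> (12, 26) -> (11, 312) -> (10, 3432) -> (9, 34320) -> (8, 308880) -> (7, 2471040) -> (6, 17297280) -> (5, 103783680) -> (4, 518918400) -> (3, 2075673600) -> (2, 6227020800) -> (1, 12454041600) -> return 12454041600

Answer: 12454041600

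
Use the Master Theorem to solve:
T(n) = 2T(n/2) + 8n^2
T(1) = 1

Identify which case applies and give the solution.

a=2, b=2, f(n)=8n^2. log_2(2) = 1. Since c=2 > 1 and the regularity condition holds (2(n/2)^2 = (2/2^2)n^2 with 2/2^2 < 1), Case 3 applies: T(n) = Θ(f(n)) = O(n^2).

Answer: O(n^2) - Case 3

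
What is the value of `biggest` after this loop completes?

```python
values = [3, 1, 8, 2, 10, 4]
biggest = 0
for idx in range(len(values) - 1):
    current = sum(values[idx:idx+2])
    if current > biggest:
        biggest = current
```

Max sum of 2-element window in [3, 1, 8, 2, 10, 4]
`biggest` takes the values: 0 → 4 → 9 → 10 → 12 → 14

Answer: 14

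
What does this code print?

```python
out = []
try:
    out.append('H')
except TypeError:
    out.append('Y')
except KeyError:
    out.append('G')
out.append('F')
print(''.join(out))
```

Execution trace: 'H' (try body, no exception) → 'F' (after the try/except). Output: HF

Answer: HF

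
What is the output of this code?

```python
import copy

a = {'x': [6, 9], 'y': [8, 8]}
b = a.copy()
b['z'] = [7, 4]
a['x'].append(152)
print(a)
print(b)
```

Key concept: shallow copy of dict with mutable values.
Step by step:
`a = {'x': [6, 9], 'y': [8, 8]}` → a = {'x': [6, 9], 'y': [8, 8]}
`b = a.copy()` → b = {'x': [6, 9], 'y': [8, 8]}
`b['z'] = [7, 4]` → b = {'x': [6, 9], 'y': [8, 8], 'z': [7, 4]}
`a['x'].append(152)` → a = {'x': [6, 9, 152], 'y': [8, 8]}; b = {'x': [6, 9, 152], 'y': [8, 8], 'z': [7, 4]}
`print(a)` → prints {'x': [6, 9, 152], 'y': [8, 8]}
`print(b)` → prints {'x': [6, 9, 152], 'y': [8, 8], 'z': [7, 4]}

Answer:
{'x': [6, 9, 152], 'y': [8, 8]}
{'x': [6, 9, 152], 'y': [8, 8], 'z': [7, 4]}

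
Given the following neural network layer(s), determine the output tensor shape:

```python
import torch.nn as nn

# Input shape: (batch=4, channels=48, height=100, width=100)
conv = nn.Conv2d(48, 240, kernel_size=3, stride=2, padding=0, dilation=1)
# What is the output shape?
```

Input: (4, 48, 100, 100) -> Output: (4, 240, 49, 49)

Answer: (4, 240, 49, 49)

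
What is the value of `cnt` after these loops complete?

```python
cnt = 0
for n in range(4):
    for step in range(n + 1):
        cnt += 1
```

Triangle: 1 + 2 + ... + 4
`cnt` takes the values: 0 → 1 → 2 → 3 → 4 → 5 → 6 → 7 → 8 → 9 → 10

Answer: 10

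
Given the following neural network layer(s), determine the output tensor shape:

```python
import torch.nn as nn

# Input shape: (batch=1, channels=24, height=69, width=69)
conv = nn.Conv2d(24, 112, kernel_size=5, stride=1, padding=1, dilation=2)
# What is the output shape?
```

Input: (1, 24, 69, 69) -> Output: (1, 112, 63, 63)

Answer: (1, 112, 63, 63)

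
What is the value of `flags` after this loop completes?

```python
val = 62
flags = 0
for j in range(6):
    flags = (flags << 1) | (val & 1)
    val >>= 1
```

Reverse lowest 6 bits of 62
`flags` takes the values: 0 → 1 → 3 → 7 → 15 → 31

Answer: 31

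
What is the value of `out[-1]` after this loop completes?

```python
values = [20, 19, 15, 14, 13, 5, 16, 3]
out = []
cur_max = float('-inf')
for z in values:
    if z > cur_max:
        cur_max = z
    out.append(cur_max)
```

Running max ends at 20
`out` takes the values: [] → [20] → [20, 20] → [20, 20, 20] → [20, 20, 20, 20] → [20, 20, 20, 20, 20] → [20, 20, 20, 20, 20, 20] → [20, 20, 20, 20, 20, 20, 20] → [20, 20, 20, 20, 20, 20, 20, 20]
So `out[-1]` = 20

Answer: 20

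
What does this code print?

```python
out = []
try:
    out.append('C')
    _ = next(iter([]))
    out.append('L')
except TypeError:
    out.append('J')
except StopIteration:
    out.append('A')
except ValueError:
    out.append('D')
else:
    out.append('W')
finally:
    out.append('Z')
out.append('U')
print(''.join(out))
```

Execution trace: 'C' (try body) → 'A' (except StopIteration) → 'Z' (finally) → 'U' (after the try/except). Output: CAZU

Answer: CAZU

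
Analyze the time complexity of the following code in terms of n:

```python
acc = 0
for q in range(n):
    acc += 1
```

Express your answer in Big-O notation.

Each loop level contributes: n. Multiplying the contributions gives O(n).

Answer: O(n)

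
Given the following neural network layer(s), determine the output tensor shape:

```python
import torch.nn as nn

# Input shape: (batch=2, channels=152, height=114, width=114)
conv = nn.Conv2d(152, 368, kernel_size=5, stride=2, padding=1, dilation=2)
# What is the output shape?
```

Input: (2, 152, 114, 114) -> Output: (2, 368, 54, 54)

Answer: (2, 368, 54, 54)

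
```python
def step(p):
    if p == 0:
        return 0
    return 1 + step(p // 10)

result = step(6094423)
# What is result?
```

Count of digits of 6094423: 7

Answer: 7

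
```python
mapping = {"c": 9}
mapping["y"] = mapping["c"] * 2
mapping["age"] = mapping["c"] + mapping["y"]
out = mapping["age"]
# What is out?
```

Trace:
`mapping = {"c": 9}` → mapping = {'c': 9}
`mapping["y"] = mapping["c"] * 2` → mapping = {'c': 9, 'y': 18}
`mapping["age"] = mapping["c"] + mapping["y"]` → mapping = {'c': 9, 'y': 18, 'age': 27}
`out = mapping["age"]` → out = 27
So out = 27

Answer: 27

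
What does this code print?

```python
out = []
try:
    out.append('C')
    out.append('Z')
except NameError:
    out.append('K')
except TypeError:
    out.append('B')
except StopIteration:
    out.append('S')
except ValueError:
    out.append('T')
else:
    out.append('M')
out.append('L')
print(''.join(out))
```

Execution trace: 'C' (try body) → 'Z' (try body, no exception) → 'M' (else) → 'L' (after the try/except). Output: CZML

Answer: CZML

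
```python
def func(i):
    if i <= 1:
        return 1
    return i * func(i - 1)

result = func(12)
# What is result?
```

func(12) = 12 * 11 * 10 * 9 * 8 * 7 * 6 * 5 * 4 * 3 * 2 * 1 = 479001600

Answer: 479001600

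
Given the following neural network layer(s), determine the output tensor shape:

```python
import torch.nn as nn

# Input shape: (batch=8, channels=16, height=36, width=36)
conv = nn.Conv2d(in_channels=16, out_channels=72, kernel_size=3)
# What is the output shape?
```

Input: (8, 16, 36, 36) -> Output: (8, 72, 34, 34)

Answer: (8, 72, 34, 34)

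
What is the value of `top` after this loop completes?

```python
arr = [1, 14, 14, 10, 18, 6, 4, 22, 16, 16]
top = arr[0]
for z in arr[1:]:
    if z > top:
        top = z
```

Maximum of [1, 14, 14, 10, 18, 6, 4, 22, 16, 16]
`top` takes the values: 1 → 14 → 18 → 22

Answer: 22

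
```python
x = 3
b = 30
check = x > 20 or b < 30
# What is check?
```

Trace:
`x = 3` → x = 3
`b = 30` → b = 30
`check = x > 20 or b < 30` → check = False
So check = False

Answer: False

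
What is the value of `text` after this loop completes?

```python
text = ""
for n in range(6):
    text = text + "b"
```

Repeat 'b' 6 times
`text` takes the values: "" → "b" → "bb" → "bbb" → "bbbb" → "bbbbb" → "bbbbbb"

Answer: "bbbbbb"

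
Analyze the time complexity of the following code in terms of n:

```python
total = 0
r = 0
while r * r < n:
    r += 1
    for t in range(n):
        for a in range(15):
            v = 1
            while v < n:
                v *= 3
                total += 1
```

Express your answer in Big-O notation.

Each loop level contributes: √n × n × 1 × log n. Multiplying the contributions gives O(n√n log n).

Answer: O(n√n log n)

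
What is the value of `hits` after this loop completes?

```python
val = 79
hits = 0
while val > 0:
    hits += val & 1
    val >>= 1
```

Count set bits in 79 (binary: 0b1001111)
`hits` takes the values: 0 → 1 → 2 → 3 → 4 → 5

Answer: 5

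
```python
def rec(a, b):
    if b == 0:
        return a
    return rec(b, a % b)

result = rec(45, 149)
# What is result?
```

rec(45, 149) -> rec(149, 45) -> rec(45, 14) -> rec(14, 3) -> rec(3, 2) -> rec(2, 1) -> rec(1, 0) -> 1

Answer: 1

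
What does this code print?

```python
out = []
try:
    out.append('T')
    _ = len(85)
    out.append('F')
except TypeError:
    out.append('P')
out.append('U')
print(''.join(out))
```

Execution trace: 'T' (try body) → 'P' (except TypeError) → 'U' (after the try/except). Output: TPU

Answer: TPU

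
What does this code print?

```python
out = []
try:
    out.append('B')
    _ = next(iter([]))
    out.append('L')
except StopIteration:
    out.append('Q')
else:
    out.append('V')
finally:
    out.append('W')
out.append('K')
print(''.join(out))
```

Execution trace: 'B' (try body) → 'Q' (except StopIteration) → 'W' (finally) → 'K' (after the try/except). Output: BQWK

Answer: BQWK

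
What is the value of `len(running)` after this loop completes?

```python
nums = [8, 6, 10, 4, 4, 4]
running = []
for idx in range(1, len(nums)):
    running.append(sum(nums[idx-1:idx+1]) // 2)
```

Number of 2-element averages
`running` takes the values: [] → [7] → [7, 8] → [7, 8, 7] → [7, 8, 7, 4] → [7, 8, 7, 4, 4]
So `len(running)` = 5

Answer: 5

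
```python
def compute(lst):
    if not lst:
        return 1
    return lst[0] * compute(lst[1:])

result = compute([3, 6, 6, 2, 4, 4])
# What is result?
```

Product over [3, 6, 6, 2, 4, 4] = 3 * 6 * 6 * 2 * 4 * 4 = 3456

Answer: 3456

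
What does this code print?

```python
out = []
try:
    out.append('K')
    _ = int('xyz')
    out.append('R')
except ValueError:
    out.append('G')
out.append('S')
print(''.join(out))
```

Execution trace: 'K' (try body) → 'G' (except ValueError) → 'S' (after the try/except). Output: KGS

Answer: KGS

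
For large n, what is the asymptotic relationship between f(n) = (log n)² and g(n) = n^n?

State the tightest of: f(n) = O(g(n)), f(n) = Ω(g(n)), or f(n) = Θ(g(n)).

(log n)² vs n^n: f(n) = O(g(n)) but not Ω(g(n)) — n^n grows strictly faster than (log n)².

Answer: f(n) = O(g(n)) but not Ω(g(n)) — n^n grows strictly faster than (log n)².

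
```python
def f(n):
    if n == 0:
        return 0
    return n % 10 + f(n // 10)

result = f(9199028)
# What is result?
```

Sum of digits of 9199028: 8 + 2 + 0 + 9 + 9 + 1 + 9 = 38

Answer: 38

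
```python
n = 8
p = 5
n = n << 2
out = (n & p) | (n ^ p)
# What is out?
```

Trace:
`n = 8` → n = 8
`p = 5` → p = 5
`n = n << 2` → n = 32
`out = (n & p) | (n ^ p)` → out = 37
So out = 37

Answer: 37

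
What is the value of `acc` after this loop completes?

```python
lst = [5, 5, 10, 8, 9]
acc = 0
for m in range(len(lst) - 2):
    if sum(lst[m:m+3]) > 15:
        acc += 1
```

Count windows with sum > 15
`acc` takes the values: 0 → 1 → 2 → 3

Answer: 3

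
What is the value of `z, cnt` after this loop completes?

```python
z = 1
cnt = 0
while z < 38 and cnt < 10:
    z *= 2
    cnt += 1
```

Double until >= 38 or 10 iterations
`z, cnt` takes the values: (1, 0) → (2, 0) → (2, 1) → (4, 1) → (4, 2) → (8, 2) → (8, 3) → (16, 3) → (16, 4) → (32, 4) → (32, 5) → (64, 5) → (64, 6)

Answer: 64, 6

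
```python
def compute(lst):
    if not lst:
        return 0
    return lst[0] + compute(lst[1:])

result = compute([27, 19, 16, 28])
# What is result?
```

27 + 19 + 16 + 28 + 0 = 90

Answer: 90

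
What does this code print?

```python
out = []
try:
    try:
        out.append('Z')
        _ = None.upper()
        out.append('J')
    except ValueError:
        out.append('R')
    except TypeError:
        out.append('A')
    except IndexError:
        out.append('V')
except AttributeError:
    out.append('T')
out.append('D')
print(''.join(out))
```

Execution trace: 'Z' (try body) → 'T' (outer except AttributeError) → 'D' (after the try/except). Output: ZTD

Answer: ZTD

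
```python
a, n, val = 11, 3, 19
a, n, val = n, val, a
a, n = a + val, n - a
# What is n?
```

Trace:
`a, n, val = 11, 3, 19` → a = 11; n = 3; val = 19
`a, n, val = n, val, a` → a = 3; n = 19; val = 11
`a, n = a + val, n - a` → a = 14; n = 16
So n = 16

Answer: 16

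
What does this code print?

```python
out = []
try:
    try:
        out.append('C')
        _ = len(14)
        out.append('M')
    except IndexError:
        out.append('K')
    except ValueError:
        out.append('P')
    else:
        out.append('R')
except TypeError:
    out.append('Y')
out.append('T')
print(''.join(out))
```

Execution trace: 'C' (try body) → 'Y' (outer except TypeError) → 'T' (after the try/except). Output: CYT

Answer: CYT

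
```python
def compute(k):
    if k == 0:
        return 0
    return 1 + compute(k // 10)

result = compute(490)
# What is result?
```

Count of digits of 490: 3

Answer: 3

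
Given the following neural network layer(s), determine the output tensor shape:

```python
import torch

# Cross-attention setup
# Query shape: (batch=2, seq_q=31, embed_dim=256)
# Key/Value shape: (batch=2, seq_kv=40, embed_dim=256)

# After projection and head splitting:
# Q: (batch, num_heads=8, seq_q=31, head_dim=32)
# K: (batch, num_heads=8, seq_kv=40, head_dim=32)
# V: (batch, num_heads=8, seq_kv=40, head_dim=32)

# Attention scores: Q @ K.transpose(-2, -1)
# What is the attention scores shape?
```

Input: (2, 31, 256) -> Output: (2, 8, 31, 40)

Answer: (2, 8, 31, 40)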